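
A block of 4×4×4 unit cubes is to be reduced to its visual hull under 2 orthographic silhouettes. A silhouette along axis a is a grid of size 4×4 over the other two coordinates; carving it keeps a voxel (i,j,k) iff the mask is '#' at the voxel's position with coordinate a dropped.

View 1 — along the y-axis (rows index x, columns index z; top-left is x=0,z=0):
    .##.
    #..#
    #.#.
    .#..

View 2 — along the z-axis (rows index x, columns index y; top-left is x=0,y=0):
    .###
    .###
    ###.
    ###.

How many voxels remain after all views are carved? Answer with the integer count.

voxel count = 21

full grid |V| = 64
step 1: project along y, AND mask (7/16) → |grid| = 28
step 2: project along z, AND mask (12/16) → |grid| = 21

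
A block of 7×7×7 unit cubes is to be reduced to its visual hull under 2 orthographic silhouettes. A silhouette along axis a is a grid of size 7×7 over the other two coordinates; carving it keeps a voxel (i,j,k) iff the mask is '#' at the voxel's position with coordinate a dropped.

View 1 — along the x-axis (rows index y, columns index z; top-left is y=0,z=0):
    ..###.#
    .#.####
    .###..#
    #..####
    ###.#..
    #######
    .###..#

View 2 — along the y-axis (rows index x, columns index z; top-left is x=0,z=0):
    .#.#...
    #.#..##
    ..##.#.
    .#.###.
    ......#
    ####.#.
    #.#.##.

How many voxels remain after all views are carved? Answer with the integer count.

initial block: 7^3 = 343
V1 x: intersect with YZ mask (33 set) -- 231 left
V2 y: intersect with XZ mask (23 set) -- 105 left

remaining voxels: 105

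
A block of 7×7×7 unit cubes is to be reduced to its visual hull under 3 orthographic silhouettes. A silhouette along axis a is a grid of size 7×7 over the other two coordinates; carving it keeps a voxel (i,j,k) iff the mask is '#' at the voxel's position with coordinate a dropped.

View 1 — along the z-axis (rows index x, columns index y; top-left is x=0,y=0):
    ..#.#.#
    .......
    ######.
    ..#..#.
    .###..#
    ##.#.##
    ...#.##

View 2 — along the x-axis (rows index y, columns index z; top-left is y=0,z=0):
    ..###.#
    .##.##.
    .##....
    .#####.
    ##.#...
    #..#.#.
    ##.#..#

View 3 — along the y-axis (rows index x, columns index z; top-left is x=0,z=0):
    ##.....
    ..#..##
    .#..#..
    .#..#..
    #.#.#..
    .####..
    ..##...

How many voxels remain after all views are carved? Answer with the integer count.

voxel count = 36

before carving: 343 voxels (7×7×7)
  1. axis=2 (XY plane), |mask|=23  ⇒  voxels=161
  2. axis=0 (YZ plane), |mask|=25  ⇒  voxels=82
  3. axis=1 (XZ plane), |mask|=18  ⇒  voxels=36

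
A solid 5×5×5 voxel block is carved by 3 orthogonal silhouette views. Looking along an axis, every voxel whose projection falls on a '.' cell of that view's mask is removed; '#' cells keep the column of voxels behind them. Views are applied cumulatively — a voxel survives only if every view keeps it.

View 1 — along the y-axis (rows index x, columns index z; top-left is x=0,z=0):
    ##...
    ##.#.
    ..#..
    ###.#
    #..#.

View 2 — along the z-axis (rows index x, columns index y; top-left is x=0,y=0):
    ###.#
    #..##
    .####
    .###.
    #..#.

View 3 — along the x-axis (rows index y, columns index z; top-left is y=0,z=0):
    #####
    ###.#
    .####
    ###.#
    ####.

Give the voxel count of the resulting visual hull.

full grid |V| = 125
after view 1 [y-axis, 12 of 25 cells solid] → remaining = 60
after view 2 [z-axis, 16 of 25 cells solid] → remaining = 37
after view 3 [x-axis, 21 of 25 cells solid] → remaining = 33

voxel count = 33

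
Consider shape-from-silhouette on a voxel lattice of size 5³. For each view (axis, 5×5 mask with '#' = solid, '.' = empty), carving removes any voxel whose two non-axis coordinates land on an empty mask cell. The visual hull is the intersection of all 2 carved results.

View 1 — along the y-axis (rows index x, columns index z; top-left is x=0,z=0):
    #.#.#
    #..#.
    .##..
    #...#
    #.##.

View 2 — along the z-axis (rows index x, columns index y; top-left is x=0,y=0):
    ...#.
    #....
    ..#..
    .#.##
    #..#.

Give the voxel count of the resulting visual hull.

19 voxels

initial block: 5^3 = 125
  1. axis=1 (XZ plane), |mask|=12  ⇒  voxels=60
  2. axis=2 (XY plane), |mask|=8  ⇒  voxels=19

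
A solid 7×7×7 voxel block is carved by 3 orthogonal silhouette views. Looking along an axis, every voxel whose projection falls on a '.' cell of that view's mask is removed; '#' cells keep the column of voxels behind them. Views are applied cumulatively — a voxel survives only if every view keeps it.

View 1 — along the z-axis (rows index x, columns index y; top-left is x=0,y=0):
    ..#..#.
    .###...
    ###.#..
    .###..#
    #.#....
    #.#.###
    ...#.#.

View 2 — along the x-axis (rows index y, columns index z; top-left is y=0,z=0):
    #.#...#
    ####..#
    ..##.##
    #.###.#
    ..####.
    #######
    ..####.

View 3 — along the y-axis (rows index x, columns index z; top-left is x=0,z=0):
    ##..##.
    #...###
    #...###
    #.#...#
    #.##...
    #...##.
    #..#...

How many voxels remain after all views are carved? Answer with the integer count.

start: 7×7×7 = 343 voxels
carve view 1 (along z, XY-mask fill 22/49): 154 voxels remain
carve view 2 (along x, YZ-mask fill 32/49): 100 voxels remain
carve view 3 (along y, XZ-mask fill 23/49): 46 voxels remain

remaining voxels: 46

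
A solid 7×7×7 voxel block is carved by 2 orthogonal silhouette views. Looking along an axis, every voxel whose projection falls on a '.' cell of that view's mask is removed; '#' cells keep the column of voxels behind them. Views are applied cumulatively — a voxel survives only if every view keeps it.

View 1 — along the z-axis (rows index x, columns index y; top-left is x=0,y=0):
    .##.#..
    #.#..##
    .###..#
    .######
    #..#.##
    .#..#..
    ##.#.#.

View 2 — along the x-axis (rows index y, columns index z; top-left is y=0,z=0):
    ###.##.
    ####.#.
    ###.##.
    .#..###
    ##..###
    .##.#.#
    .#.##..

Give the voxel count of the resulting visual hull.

initial block: 7^3 = 343
after view 1 [z-axis, 27 of 49 cells solid] → remaining = 189
after view 2 [x-axis, 31 of 49 cells solid] → remaining = 119

|visual hull| = 119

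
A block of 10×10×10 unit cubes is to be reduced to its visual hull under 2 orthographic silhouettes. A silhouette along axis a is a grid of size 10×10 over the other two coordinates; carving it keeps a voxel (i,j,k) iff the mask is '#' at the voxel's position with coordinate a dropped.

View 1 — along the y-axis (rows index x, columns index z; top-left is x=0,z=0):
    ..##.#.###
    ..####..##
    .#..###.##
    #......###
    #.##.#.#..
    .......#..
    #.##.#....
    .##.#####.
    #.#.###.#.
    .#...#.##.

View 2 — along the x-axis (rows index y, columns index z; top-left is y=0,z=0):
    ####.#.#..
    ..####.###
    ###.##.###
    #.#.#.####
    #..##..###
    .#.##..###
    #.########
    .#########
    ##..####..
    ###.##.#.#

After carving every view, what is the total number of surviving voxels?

|visual hull| = 357

full grid |V| = 1000
step 1: project along y, AND mask (49/100) → |grid| = 490
step 2: project along x, AND mask (71/100) → |grid| = 357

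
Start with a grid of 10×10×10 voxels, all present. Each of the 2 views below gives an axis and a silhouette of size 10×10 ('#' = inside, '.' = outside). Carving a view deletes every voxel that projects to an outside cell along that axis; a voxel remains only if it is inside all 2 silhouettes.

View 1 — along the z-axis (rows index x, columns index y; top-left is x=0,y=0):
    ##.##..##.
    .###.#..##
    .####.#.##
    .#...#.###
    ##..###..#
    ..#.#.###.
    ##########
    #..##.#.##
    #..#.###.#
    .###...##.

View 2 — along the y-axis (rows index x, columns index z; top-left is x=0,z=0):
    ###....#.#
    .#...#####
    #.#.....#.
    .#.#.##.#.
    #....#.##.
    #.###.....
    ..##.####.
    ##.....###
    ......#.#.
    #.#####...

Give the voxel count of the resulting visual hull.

start: 10×10×10 = 1000 voxels
after view 1 [z-axis, 62 of 100 cells solid] → remaining = 620
after view 2 [y-axis, 46 of 100 cells solid] → remaining = 288

|visual hull| = 288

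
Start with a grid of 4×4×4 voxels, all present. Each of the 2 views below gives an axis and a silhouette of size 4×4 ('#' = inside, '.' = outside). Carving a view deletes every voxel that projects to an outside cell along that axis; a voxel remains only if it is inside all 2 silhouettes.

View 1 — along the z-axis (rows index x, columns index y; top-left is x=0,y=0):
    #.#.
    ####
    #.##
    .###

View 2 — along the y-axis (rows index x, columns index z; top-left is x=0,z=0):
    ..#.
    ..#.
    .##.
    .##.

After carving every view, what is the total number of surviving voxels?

18 voxels

before carving: 64 voxels (4×4×4)
V1 z: intersect with XY mask (12 set) -- 48 left
V2 y: intersect with XZ mask (6 set) -- 18 left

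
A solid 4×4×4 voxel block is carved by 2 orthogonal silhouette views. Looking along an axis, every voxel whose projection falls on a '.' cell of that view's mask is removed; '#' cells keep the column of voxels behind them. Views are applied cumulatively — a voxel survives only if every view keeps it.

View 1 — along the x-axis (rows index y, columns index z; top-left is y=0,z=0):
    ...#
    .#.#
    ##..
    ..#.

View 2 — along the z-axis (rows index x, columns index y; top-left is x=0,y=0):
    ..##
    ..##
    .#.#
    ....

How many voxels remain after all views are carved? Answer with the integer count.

remaining voxels: 9

full grid |V| = 64
V1 x: intersect with YZ mask (6 set) -- 24 left
V2 z: intersect with XY mask (6 set) -- 9 left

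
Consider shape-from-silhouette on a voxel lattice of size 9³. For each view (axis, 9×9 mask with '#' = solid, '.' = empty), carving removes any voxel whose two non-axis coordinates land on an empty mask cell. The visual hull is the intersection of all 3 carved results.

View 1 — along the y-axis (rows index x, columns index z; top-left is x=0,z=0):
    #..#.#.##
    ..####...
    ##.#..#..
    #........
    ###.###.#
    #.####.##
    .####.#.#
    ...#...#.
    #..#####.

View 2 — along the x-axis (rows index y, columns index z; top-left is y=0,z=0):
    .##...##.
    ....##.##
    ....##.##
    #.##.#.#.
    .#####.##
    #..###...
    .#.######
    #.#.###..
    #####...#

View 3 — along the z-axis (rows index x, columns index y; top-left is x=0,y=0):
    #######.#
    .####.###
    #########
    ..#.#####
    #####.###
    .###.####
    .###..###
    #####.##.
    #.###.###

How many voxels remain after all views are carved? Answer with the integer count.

remaining voxels: 180

full grid |V| = 729
  1. axis=1 (XZ plane), |mask|=42  ⇒  voxels=378
  2. axis=0 (YZ plane), |mask|=46  ⇒  voxels=217
  3. axis=2 (XY plane), |mask|=65  ⇒  voxels=180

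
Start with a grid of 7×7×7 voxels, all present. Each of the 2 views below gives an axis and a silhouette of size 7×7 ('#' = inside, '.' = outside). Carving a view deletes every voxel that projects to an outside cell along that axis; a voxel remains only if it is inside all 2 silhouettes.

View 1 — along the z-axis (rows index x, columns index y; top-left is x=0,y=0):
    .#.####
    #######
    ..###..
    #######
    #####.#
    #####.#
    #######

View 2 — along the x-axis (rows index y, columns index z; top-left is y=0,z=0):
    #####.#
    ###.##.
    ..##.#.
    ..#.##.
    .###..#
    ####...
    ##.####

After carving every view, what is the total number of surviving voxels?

full grid |V| = 343
V1 z: intersect with XY mask (41 set) -- 287 left
V2 x: intersect with YZ mask (31 set) -- 179 left

remaining voxels: 179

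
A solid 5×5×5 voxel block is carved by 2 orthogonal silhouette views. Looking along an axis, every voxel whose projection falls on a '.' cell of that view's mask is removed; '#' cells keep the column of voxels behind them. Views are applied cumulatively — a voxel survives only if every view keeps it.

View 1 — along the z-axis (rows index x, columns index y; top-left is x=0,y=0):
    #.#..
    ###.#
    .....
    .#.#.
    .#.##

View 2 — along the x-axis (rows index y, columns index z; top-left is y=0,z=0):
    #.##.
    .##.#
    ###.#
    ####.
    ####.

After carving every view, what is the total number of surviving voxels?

start: 5×5×5 = 125 voxels
[1] z-view keeps 11 columns → grid now 55
[2] x-view keeps 18 columns → grid now 39

39 voxels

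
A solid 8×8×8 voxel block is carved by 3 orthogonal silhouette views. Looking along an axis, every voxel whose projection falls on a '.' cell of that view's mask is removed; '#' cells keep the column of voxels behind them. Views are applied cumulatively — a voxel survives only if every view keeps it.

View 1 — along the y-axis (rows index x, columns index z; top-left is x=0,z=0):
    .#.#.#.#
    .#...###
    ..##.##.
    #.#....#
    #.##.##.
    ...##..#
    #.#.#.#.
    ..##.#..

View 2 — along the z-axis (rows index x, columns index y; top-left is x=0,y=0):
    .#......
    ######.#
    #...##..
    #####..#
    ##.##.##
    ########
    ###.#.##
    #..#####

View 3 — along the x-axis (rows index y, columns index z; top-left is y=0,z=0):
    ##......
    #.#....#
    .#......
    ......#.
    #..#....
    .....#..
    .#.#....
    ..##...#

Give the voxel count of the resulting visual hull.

full grid |V| = 512
carve view 1 (along y, XZ-mask fill 30/64): 240 voxels remain
carve view 2 (along z, XY-mask fill 43/64): 158 voxels remain
carve view 3 (along x, YZ-mask fill 15/64): 40 voxels remain

|visual hull| = 40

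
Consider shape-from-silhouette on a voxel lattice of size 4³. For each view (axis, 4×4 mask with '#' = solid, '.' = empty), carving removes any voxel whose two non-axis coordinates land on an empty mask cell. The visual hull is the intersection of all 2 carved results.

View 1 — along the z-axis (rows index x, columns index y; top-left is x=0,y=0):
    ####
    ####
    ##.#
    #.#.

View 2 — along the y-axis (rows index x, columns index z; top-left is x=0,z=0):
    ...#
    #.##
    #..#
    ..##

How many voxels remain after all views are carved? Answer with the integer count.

voxel count = 26

initial block: 4^3 = 64
after view 1 [z-axis, 13 of 16 cells solid] → remaining = 52
after view 2 [y-axis, 8 of 16 cells solid] → remaining = 26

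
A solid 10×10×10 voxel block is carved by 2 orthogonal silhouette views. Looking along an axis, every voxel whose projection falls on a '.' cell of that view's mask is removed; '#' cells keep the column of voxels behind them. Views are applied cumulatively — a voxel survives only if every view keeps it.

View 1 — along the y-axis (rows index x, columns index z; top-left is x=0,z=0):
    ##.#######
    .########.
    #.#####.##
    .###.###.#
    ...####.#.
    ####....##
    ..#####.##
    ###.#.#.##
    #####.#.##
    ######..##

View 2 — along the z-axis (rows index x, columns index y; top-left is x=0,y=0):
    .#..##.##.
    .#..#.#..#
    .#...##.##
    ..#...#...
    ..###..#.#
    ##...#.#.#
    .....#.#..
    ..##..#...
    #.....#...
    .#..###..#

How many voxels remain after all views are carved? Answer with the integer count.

remaining voxels: 277

full grid |V| = 1000
V1 y: intersect with XZ mask (73 set) -- 730 left
V2 z: intersect with XY mask (38 set) -- 277 left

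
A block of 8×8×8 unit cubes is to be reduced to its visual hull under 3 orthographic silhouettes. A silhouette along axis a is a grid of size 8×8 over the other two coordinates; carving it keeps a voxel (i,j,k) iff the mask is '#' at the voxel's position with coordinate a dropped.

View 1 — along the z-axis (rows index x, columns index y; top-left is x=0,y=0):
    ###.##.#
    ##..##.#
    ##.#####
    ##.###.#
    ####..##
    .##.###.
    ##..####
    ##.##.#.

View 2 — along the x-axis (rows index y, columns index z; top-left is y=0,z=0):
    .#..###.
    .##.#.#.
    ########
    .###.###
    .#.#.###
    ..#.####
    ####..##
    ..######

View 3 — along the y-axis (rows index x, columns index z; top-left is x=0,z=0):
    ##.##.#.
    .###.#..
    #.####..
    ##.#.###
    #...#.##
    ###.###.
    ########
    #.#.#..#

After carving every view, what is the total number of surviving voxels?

full grid |V| = 512
carve view 1 (along z, XY-mask fill 46/64): 368 voxels remain
carve view 2 (along x, YZ-mask fill 44/64): 239 voxels remain
carve view 3 (along y, XZ-mask fill 42/64): 148 voxels remain

remaining voxels: 148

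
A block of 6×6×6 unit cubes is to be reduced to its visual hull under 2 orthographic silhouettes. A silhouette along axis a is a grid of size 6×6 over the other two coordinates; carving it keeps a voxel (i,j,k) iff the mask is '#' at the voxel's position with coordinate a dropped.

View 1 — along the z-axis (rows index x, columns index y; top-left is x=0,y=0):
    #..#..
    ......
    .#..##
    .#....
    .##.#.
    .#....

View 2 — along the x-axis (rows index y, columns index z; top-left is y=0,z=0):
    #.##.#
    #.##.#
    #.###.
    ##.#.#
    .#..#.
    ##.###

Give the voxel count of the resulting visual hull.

initial block: 6^3 = 216
after view 1 [z-axis, 10 of 36 cells solid] → remaining = 60
after view 2 [x-axis, 23 of 36 cells solid] → remaining = 37

|visual hull| = 37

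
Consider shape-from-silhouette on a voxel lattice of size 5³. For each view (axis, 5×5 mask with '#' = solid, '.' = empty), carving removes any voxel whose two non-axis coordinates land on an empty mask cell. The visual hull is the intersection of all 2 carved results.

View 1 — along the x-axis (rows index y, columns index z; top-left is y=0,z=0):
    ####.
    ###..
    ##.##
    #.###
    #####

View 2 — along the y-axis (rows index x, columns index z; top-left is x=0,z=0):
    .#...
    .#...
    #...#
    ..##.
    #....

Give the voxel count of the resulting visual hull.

before carving: 125 voxels (5×5×5)
V1 x: intersect with YZ mask (20 set) -- 100 left
V2 y: intersect with XZ mask (7 set) -- 29 left

remaining voxels: 29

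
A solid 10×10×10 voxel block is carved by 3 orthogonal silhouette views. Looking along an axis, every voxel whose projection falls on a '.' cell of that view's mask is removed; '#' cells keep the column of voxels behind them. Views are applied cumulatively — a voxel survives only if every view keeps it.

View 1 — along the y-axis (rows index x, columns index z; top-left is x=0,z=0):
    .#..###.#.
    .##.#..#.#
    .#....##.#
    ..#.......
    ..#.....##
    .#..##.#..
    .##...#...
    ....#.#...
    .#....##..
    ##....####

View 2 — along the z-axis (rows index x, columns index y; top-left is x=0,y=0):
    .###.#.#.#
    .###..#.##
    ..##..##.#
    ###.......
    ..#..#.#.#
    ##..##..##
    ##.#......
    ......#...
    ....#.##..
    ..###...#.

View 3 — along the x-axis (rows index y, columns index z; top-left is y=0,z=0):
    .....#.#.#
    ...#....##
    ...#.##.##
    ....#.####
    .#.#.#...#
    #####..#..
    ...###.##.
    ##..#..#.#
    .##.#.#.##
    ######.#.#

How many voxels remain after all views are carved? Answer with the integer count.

80 voxels

before carving: 1000 voxels (10×10×10)
step 1: project along y, AND mask (36/100) → |grid| = 360
step 2: project along z, AND mask (41/100) → |grid| = 163
step 3: project along x, AND mask (50/100) → |grid| = 80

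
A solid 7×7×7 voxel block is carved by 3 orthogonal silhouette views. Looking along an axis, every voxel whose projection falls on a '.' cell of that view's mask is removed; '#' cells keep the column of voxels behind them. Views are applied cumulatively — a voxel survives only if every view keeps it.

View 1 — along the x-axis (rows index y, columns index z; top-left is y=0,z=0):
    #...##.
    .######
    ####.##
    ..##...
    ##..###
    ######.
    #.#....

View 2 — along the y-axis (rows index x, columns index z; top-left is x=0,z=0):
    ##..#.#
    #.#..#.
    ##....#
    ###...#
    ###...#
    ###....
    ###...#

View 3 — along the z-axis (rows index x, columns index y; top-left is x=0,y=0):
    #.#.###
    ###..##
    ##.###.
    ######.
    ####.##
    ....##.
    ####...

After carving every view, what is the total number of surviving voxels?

remaining voxels: 76

before carving: 343 voxels (7×7×7)
[1] x-view keeps 30 columns → grid now 210
[2] y-view keeps 25 columns → grid now 108
[3] z-view keeps 33 columns → grid now 76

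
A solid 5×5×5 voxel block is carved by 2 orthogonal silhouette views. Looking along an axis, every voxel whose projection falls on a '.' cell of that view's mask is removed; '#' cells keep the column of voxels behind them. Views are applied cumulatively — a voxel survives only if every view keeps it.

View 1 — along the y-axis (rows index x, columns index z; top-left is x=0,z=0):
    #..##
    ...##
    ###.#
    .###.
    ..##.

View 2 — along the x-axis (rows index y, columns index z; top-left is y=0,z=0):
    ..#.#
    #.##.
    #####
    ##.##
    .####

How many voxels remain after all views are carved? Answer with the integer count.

52 voxels

full grid |V| = 125
carve view 1 (along y, XZ-mask fill 14/25): 70 voxels remain
carve view 2 (along x, YZ-mask fill 18/25): 52 voxels remain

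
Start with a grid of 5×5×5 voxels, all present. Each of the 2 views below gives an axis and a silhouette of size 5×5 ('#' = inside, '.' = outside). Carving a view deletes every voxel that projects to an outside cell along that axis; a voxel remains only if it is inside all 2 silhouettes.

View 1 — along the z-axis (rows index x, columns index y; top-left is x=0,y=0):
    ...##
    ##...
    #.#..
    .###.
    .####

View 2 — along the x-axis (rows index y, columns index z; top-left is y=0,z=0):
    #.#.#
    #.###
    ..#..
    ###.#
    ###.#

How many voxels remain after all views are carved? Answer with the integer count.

full grid |V| = 125
[1] z-view keeps 13 columns → grid now 65
[2] x-view keeps 16 columns → grid now 41

41 voxels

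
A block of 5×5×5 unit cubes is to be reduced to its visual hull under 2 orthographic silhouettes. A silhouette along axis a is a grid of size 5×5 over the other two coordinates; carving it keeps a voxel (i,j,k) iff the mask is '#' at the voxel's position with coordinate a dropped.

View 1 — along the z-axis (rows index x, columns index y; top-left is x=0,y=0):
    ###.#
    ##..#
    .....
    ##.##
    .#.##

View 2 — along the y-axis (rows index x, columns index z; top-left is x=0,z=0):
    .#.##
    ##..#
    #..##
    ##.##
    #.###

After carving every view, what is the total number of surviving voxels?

before carving: 125 voxels (5×5×5)
V1 z: intersect with XY mask (14 set) -- 70 left
V2 y: intersect with XZ mask (17 set) -- 49 left

49 voxels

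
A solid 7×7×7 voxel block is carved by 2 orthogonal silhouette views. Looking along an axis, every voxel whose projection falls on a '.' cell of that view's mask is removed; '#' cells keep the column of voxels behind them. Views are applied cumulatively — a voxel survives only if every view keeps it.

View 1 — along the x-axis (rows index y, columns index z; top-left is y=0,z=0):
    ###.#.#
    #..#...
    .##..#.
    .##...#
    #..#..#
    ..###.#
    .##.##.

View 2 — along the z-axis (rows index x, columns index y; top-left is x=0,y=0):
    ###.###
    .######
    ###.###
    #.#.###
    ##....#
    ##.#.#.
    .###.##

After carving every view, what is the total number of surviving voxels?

|visual hull| = 121

initial block: 7^3 = 343
after view 1 [x-axis, 24 of 49 cells solid] → remaining = 168
after view 2 [z-axis, 35 of 49 cells solid] → remaining = 121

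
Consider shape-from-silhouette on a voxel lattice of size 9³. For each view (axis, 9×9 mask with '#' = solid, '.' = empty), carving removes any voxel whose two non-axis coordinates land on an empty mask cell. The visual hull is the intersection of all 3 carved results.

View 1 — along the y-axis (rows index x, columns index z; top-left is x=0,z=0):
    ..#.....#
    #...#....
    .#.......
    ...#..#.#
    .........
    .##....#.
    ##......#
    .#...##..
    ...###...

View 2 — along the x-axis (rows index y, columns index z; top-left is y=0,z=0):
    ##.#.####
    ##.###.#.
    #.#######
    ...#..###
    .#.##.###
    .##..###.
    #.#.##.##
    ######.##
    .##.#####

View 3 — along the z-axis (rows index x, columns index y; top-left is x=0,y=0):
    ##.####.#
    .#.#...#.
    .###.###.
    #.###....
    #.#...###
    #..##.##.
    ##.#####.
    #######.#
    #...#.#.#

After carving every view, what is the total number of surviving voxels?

|visual hull| = 76

initial block: 9^3 = 729
after view 1 [y-axis, 20 of 81 cells solid] → remaining = 180
after view 2 [x-axis, 57 of 81 cells solid] → remaining = 124
after view 3 [z-axis, 49 of 81 cells solid] → remaining = 76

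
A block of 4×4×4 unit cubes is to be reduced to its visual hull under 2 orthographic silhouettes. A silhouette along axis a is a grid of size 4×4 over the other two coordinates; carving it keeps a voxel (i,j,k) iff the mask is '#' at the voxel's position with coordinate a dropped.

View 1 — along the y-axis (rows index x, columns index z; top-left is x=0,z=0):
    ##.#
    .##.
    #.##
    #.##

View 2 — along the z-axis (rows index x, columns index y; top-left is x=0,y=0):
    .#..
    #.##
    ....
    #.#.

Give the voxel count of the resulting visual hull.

start: 4×4×4 = 64 voxels
carve view 1 (along y, XZ-mask fill 11/16): 44 voxels remain
carve view 2 (along z, XY-mask fill 6/16): 15 voxels remain

voxel count = 15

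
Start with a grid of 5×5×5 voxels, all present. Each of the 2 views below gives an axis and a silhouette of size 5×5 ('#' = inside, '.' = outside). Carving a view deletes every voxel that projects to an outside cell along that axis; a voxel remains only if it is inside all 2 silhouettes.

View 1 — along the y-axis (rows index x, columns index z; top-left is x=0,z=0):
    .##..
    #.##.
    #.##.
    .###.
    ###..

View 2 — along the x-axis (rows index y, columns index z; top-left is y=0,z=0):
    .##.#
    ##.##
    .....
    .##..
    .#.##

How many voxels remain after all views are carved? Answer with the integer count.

full grid |V| = 125
[1] y-view keeps 14 columns → grid now 70
[2] x-view keeps 12 columns → grid now 31

31 voxels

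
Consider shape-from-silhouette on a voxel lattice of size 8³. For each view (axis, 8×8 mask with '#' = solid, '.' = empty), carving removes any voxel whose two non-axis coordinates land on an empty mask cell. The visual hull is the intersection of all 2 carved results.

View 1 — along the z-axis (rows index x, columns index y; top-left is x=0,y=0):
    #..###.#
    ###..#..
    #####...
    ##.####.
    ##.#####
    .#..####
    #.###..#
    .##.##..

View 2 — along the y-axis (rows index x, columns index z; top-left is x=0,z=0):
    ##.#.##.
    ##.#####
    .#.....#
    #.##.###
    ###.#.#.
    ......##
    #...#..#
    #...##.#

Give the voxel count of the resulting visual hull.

|visual hull| = 175

full grid |V| = 512
after view 1 [z-axis, 41 of 64 cells solid] → remaining = 328
after view 2 [y-axis, 34 of 64 cells solid] → remaining = 175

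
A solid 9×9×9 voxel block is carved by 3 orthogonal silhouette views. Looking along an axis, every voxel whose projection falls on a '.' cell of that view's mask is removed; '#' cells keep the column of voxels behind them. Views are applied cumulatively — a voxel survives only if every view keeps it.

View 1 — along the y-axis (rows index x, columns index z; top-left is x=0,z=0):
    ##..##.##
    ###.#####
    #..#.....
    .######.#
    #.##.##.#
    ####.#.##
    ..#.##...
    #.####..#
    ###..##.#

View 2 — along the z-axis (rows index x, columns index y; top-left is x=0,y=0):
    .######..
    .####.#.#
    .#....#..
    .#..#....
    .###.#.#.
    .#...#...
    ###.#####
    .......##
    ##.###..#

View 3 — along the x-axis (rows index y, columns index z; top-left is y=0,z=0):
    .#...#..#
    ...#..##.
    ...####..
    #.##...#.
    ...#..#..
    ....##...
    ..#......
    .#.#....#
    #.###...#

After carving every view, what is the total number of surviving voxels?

before carving: 729 voxels (9×9×9)
step 1: project along y, AND mask (51/81) → |grid| = 459
step 2: project along z, AND mask (39/81) → |grid| = 218
step 3: project along x, AND mask (27/81) → |grid| = 66

voxel count = 66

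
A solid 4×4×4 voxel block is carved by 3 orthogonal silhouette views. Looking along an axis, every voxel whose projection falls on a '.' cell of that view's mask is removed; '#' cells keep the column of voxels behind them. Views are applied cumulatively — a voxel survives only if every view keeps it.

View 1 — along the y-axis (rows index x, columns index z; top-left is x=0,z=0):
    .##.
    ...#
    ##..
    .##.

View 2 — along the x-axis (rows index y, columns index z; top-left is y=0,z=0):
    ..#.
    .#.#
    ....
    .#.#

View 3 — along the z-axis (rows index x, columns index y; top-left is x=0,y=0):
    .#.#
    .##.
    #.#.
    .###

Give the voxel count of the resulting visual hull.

|visual hull| = 5

before carving: 64 voxels (4×4×4)
after view 1 [y-axis, 7 of 16 cells solid] → remaining = 28
after view 2 [x-axis, 5 of 16 cells solid] → remaining = 10
after view 3 [z-axis, 9 of 16 cells solid] → remaining = 5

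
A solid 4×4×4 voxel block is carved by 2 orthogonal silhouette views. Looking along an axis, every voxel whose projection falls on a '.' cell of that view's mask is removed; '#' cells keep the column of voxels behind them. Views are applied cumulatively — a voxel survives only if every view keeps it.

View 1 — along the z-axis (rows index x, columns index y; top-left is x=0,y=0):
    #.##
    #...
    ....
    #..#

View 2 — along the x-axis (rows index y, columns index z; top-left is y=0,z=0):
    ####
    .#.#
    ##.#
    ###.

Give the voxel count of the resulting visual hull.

voxel count = 21

before carving: 64 voxels (4×4×4)
V1 z: intersect with XY mask (6 set) -- 24 left
V2 x: intersect with YZ mask (12 set) -- 21 left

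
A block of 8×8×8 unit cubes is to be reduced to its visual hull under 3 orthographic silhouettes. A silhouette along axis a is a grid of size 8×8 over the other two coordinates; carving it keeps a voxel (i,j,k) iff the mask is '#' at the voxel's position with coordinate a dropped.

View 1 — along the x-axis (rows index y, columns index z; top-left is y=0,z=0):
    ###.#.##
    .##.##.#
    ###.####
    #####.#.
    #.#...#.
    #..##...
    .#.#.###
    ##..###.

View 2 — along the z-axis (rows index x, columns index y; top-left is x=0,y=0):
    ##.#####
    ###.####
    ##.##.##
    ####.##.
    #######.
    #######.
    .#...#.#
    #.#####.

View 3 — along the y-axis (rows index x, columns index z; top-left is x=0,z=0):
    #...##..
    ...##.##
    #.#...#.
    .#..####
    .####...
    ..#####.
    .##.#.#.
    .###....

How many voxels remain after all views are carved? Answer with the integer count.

start: 8×8×8 = 512 voxels
carve view 1 (along x, YZ-mask fill 40/64): 320 voxels remain
carve view 2 (along z, XY-mask fill 49/64): 242 voxels remain
carve view 3 (along y, XZ-mask fill 31/64): 120 voxels remain

120 voxels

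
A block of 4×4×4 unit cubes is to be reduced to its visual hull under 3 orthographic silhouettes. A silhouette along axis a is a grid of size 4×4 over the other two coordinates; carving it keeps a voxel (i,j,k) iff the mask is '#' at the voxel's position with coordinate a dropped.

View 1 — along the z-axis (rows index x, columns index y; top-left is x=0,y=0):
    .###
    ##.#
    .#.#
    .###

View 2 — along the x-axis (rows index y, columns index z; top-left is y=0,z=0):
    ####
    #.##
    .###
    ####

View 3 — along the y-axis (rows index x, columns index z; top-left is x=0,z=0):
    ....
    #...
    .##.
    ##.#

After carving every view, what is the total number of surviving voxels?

start: 4×4×4 = 64 voxels
V1 z: intersect with XY mask (11 set) -- 44 left
V2 x: intersect with YZ mask (14 set) -- 38 left
V3 y: intersect with XZ mask (6 set) -- 13 left

remaining voxels: 13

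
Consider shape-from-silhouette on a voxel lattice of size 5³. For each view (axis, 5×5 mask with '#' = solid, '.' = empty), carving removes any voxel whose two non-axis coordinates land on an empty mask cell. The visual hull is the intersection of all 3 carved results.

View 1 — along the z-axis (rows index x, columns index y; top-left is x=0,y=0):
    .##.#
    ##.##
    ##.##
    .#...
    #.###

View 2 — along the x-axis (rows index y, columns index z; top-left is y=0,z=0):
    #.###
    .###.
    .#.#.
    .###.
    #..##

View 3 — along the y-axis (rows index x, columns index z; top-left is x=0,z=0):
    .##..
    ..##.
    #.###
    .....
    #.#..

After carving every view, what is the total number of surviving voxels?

|visual hull| = 25

full grid |V| = 125
[1] z-view keeps 16 columns → grid now 80
[2] x-view keeps 15 columns → grid now 49
[3] y-view keeps 10 columns → grid now 25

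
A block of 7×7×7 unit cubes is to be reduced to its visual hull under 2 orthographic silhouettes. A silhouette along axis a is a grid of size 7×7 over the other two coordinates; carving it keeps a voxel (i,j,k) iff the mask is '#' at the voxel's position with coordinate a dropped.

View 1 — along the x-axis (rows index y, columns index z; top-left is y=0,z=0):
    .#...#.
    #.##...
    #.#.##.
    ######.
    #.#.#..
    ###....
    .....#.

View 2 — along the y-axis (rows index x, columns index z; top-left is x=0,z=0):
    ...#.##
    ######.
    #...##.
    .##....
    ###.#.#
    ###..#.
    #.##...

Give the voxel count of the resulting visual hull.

remaining voxels: 93

initial block: 7^3 = 343
[1] x-view keeps 22 columns → grid now 154
[2] y-view keeps 26 columns → grid now 93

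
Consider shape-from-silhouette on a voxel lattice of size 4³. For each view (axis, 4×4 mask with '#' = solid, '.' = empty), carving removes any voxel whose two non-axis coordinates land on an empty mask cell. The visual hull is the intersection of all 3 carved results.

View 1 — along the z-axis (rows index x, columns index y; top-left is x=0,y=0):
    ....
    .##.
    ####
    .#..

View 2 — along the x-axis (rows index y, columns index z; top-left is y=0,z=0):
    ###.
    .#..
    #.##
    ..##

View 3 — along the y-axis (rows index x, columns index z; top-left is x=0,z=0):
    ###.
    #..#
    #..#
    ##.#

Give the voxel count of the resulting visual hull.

start: 4×4×4 = 64 voxels
[1] z-view keeps 7 columns → grid now 28
[2] x-view keeps 9 columns → grid now 14
[3] y-view keeps 10 columns → grid now 7

remaining voxels: 7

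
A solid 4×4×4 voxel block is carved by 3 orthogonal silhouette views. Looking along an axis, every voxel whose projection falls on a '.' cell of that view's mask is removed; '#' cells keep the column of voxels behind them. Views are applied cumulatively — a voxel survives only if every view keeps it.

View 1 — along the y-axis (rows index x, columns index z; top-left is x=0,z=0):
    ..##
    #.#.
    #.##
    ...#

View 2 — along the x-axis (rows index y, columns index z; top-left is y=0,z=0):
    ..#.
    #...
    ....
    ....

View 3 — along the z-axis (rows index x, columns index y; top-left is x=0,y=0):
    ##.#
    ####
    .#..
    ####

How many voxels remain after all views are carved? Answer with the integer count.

remaining voxels: 4

full grid |V| = 64
after view 1 [y-axis, 8 of 16 cells solid] → remaining = 32
after view 2 [x-axis, 2 of 16 cells solid] → remaining = 5
after view 3 [z-axis, 12 of 16 cells solid] → remaining = 4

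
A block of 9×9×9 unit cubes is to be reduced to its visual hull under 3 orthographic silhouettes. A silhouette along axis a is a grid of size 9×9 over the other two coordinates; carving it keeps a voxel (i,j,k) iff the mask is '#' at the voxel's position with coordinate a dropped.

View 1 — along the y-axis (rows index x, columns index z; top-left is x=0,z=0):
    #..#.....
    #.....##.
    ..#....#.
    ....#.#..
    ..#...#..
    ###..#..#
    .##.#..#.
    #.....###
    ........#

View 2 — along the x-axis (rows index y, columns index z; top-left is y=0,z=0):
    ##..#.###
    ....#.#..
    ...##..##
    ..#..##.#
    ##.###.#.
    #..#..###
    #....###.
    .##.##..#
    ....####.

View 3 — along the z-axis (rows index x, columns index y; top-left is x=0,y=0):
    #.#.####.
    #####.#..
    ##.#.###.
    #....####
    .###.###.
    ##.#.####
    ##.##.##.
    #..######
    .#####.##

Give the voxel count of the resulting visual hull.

initial block: 9^3 = 729
V1 y: intersect with XZ mask (25 set) -- 225 left
V2 x: intersect with YZ mask (40 set) -- 113 left
V3 z: intersect with XY mask (56 set) -- 85 left

|visual hull| = 85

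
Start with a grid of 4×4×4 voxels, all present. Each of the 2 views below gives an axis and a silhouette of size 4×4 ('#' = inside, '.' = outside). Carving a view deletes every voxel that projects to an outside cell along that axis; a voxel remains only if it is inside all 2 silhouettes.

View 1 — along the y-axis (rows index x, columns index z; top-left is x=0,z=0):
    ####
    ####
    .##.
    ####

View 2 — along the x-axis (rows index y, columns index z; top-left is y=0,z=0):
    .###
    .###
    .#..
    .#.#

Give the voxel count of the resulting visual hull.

voxel count = 33

before carving: 64 voxels (4×4×4)
[1] y-view keeps 14 columns → grid now 56
[2] x-view keeps 9 columns → grid now 33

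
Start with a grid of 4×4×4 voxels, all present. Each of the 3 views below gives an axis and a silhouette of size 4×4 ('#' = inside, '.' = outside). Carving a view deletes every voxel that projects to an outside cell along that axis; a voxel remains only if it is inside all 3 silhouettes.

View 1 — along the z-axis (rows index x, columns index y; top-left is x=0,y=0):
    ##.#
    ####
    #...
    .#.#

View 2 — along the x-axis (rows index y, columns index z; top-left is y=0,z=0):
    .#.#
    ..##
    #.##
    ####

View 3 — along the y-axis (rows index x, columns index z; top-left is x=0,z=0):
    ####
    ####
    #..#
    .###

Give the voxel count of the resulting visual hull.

25 voxels

start: 4×4×4 = 64 voxels
step 1: project along z, AND mask (10/16) → |grid| = 40
step 2: project along x, AND mask (11/16) → |grid| = 27
step 3: project along y, AND mask (13/16) → |grid| = 25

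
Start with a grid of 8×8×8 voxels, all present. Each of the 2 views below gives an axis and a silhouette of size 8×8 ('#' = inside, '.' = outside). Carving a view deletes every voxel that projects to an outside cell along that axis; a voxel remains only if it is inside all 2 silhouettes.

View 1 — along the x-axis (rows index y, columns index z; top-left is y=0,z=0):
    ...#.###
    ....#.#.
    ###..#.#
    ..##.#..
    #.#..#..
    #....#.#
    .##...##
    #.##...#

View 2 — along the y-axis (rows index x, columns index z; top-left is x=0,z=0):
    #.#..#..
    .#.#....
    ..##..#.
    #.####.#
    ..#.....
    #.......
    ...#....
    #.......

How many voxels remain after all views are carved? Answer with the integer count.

full grid |V| = 512
  1. axis=0 (YZ plane), |mask|=28  ⇒  voxels=224
  2. axis=1 (XZ plane), |mask|=18  ⇒  voxels=69

remaining voxels: 69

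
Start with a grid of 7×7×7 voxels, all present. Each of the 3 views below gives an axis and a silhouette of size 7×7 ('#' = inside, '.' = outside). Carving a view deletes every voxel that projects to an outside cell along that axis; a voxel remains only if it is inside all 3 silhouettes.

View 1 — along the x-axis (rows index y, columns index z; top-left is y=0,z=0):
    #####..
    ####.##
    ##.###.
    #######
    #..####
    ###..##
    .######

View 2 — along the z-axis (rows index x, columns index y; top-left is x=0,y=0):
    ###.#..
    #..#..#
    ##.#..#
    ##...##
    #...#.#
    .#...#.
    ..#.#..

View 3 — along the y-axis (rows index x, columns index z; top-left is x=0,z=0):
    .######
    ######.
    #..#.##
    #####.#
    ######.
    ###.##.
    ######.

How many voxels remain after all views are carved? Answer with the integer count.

full grid |V| = 343
[1] x-view keeps 39 columns → grid now 273
[2] z-view keeps 22 columns → grid now 122
[3] y-view keeps 39 columns → grid now 96

|visual hull| = 96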